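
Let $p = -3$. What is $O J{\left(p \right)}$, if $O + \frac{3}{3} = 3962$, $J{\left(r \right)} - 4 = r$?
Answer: $3961$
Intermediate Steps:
$J{\left(r \right)} = 4 + r$
$O = 3961$ ($O = -1 + 3962 = 3961$)
$O J{\left(p \right)} = 3961 \left(4 - 3\right) = 3961 \cdot 1 = 3961$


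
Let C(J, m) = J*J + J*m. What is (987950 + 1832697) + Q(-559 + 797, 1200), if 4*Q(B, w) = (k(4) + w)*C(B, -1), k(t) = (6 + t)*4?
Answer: 20306507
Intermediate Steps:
C(J, m) = J**2 + J*m
k(t) = 24 + 4*t
Q(B, w) = B*(-1 + B)*(40 + w)/4 (Q(B, w) = (((24 + 4*4) + w)*(B*(B - 1)))/4 = (((24 + 16) + w)*(B*(-1 + B)))/4 = ((40 + w)*(B*(-1 + B)))/4 = (B*(-1 + B)*(40 + w))/4 = B*(-1 + B)*(40 + w)/4)
(987950 + 1832697) + Q(-559 + 797, 1200) = (987950 + 1832697) + (-559 + 797)*(-1 + (-559 + 797))*(40 + 1200)/4 = 2820647 + (1/4)*238*(-1 + 238)*1240 = 2820647 + (1/4)*238*237*1240 = 2820647 + 17485860 = 20306507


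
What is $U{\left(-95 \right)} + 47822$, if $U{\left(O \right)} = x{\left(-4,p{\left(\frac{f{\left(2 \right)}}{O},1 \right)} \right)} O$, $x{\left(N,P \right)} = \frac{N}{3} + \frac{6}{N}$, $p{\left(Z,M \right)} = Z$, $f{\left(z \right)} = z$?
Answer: $\frac{288547}{6} \approx 48091.0$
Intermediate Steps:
$x{\left(N,P \right)} = \frac{6}{N} + \frac{N}{3}$ ($x{\left(N,P \right)} = N \frac{1}{3} + \frac{6}{N} = \frac{N}{3} + \frac{6}{N} = \frac{6}{N} + \frac{N}{3}$)
$U{\left(O \right)} = - \frac{17 O}{6}$ ($U{\left(O \right)} = \left(\frac{6}{-4} + \frac{1}{3} \left(-4\right)\right) O = \left(6 \left(- \frac{1}{4}\right) - \frac{4}{3}\right) O = \left(- \frac{3}{2} - \frac{4}{3}\right) O = - \frac{17 O}{6}$)
$U{\left(-95 \right)} + 47822 = \left(- \frac{17}{6}\right) \left(-95\right) + 47822 = \frac{1615}{6} + 47822 = \frac{288547}{6}$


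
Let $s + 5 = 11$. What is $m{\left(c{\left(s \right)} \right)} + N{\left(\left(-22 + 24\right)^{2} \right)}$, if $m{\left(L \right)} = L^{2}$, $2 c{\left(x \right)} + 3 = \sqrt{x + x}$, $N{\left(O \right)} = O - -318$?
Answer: $\frac{1309}{4} - 3 \sqrt{3} \approx 322.05$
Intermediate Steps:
$s = 6$ ($s = -5 + 11 = 6$)
$N{\left(O \right)} = 318 + O$ ($N{\left(O \right)} = O + 318 = 318 + O$)
$c{\left(x \right)} = - \frac{3}{2} + \frac{\sqrt{2} \sqrt{x}}{2}$ ($c{\left(x \right)} = - \frac{3}{2} + \frac{\sqrt{x + x}}{2} = - \frac{3}{2} + \frac{\sqrt{2 x}}{2} = - \frac{3}{2} + \frac{\sqrt{2} \sqrt{x}}{2}$)
$m{\left(c{\left(s \right)} \right)} + N{\left(\left(-22 + 24\right)^{2} \right)} = \left(- \frac{3}{2} + \frac{\sqrt{2} \sqrt{6}}{2}\right)^{2} + \left(318 + \left(-22 + 24\right)^{2}\right) = \left(- \frac{3}{2} + \sqrt{3}\right)^{2} + \left(318 + 2^{2}\right) = \left(- \frac{3}{2} + \sqrt{3}\right)^{2} + \left(318 + 4\right) = \left(- \frac{3}{2} + \sqrt{3}\right)^{2} + 322 = 322 + \left(- \frac{3}{2} + \sqrt{3}\right)^{2}$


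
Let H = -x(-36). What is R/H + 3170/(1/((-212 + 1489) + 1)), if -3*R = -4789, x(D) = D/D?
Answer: 12148991/3 ≈ 4.0497e+6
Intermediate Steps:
x(D) = 1
R = 4789/3 (R = -⅓*(-4789) = 4789/3 ≈ 1596.3)
H = -1 (H = -1*1 = -1)
R/H + 3170/(1/((-212 + 1489) + 1)) = (4789/3)/(-1) + 3170/(1/((-212 + 1489) + 1)) = (4789/3)*(-1) + 3170/(1/(1277 + 1)) = -4789/3 + 3170/(1/1278) = -4789/3 + 3170*1278 = -4789/3 + 4051260 = 12148991/3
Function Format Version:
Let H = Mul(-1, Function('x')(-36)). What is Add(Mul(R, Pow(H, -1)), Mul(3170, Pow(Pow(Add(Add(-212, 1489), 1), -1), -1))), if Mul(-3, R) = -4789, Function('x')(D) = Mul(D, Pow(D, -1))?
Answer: Rational(12148991, 3) ≈ 4.0497e+6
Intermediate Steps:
Function('x')(D) = 1
R = Rational(4789, 3) (R = Mul(Rational(-1, 3), -4789) = Rational(4789, 3) ≈ 1596.3)
H = -1 (H = Mul(-1, 1) = -1)
Add(Mul(R, Pow(H, -1)), Mul(3170, Pow(Pow(Add(Add(-212, 1489), 1), -1), -1))) = Add(Mul(Rational(4789, 3), Pow(-1, -1)), Mul(3170, Pow(Pow(Add(Add(-212, 1489), 1), -1), -1))) = Add(Mul(Rational(4789, 3), -1), Mul(3170, Pow(Pow(Add(1277, 1), -1), -1))) = Add(Rational(-4789, 3), Mul(3170, Pow(Pow(1278, -1), -1))) = Add(Rational(-4789, 3), Mul(3170, Pow(Rational(1, 1278), -1))) = Add(Rational(-4789, 3), Mul(3170, 1278)) = Add(Rational(-4789, 3), 4051260) = Rational(12148991, 3)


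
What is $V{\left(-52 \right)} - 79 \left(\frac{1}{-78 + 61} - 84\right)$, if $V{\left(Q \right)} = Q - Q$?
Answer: $\frac{112891}{17} \approx 6640.6$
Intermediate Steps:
$V{\left(Q \right)} = 0$
$V{\left(-52 \right)} - 79 \left(\frac{1}{-78 + 61} - 84\right) = 0 - 79 \left(\frac{1}{-78 + 61} - 84\right) = 0 - 79 \left(\frac{1}{-17} - 84\right) = 0 - 79 \left(- \frac{1}{17} - 84\right) = 0 - 79 \left(- \frac{1429}{17}\right) = 0 - - \frac{112891}{17} = 0 + \frac{112891}{17} = \frac{112891}{17}$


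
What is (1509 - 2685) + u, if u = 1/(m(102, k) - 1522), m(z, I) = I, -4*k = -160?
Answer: -1742833/1482 ≈ -1176.0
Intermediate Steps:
k = 40 (k = -1/4*(-160) = 40)
u = -1/1482 (u = 1/(40 - 1522) = 1/(-1482) = -1/1482 ≈ -0.00067476)
(1509 - 2685) + u = (1509 - 2685) - 1/1482 = -1176 - 1/1482 = -1742833/1482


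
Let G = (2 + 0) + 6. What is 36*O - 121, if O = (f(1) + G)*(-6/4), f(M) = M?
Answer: -607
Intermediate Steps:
G = 8 (G = 2 + 6 = 8)
O = -27/2 (O = (1 + 8)*(-6/4) = 9*(-6*¼) = 9*(-3/2) = -27/2 ≈ -13.500)
36*O - 121 = 36*(-27/2) - 121 = -486 - 121 = -607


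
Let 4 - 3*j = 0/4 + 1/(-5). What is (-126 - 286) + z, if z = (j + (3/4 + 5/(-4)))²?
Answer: -41119/100 ≈ -411.19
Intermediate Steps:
j = 7/5 (j = 4/3 - (0/4 + 1/(-5))/3 = 4/3 - (0*(¼) + 1*(-⅕))/3 = 4/3 - (0 - ⅕)/3 = 4/3 - ⅓*(-⅕) = 4/3 + 1/15 = 7/5 ≈ 1.4000)
z = 81/100 (z = (7/5 + (3/4 + 5/(-4)))² = (7/5 + (3*(¼) + 5*(-¼)))² = (7/5 + (¾ - 5/4))² = (7/5 - ½)² = (9/10)² = 81/100 ≈ 0.81000)
(-126 - 286) + z = (-126 - 286) + 81/100 = -412 + 81/100 = -41119/100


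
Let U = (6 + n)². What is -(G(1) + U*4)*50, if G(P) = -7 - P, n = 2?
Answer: -12400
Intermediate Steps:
U = 64 (U = (6 + 2)² = 8² = 64)
-(G(1) + U*4)*50 = -((-7 - 1*1) + 64*4)*50 = -((-7 - 1) + 256)*50 = -(-8 + 256)*50 = -248*50 = -1*12400 = -12400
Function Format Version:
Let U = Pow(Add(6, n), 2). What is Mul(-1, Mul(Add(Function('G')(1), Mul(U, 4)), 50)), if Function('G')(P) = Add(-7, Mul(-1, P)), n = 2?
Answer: -12400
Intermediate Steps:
U = 64 (U = Pow(Add(6, 2), 2) = Pow(8, 2) = 64)
Mul(-1, Mul(Add(Function('G')(1), Mul(U, 4)), 50)) = Mul(-1, Mul(Add(Add(-7, Mul(-1, 1)), Mul(64, 4)), 50)) = Mul(-1, Mul(Add(Add(-7, -1), 256), 50)) = Mul(-1, Mul(Add(-8, 256), 50)) = Mul(-1, Mul(248, 50)) = Mul(-1, 12400) = -12400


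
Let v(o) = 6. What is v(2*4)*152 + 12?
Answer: 924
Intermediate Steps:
v(2*4)*152 + 12 = 6*152 + 12 = 912 + 12 = 924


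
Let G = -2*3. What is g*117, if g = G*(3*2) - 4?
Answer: -4680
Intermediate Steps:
G = -6
g = -40 (g = -18*2 - 4 = -6*6 - 4 = -36 - 4 = -40)
g*117 = -40*117 = -4680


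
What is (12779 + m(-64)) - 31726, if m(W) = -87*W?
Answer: -13379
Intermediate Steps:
(12779 + m(-64)) - 31726 = (12779 - 87*(-64)) - 31726 = (12779 + 5568) - 31726 = 18347 - 31726 = -13379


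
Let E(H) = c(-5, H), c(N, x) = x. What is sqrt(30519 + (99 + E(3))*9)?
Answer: 3*sqrt(3493) ≈ 177.30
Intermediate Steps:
E(H) = H
sqrt(30519 + (99 + E(3))*9) = sqrt(30519 + (99 + 3)*9) = sqrt(30519 + 102*9) = sqrt(30519 + 918) = sqrt(31437) = 3*sqrt(3493)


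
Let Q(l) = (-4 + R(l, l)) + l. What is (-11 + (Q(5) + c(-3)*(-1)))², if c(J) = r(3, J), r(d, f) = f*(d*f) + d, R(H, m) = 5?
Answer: 1225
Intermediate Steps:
r(d, f) = d + d*f² (r(d, f) = d*f² + d = d + d*f²)
c(J) = 3 + 3*J² (c(J) = 3*(1 + J²) = 3 + 3*J²)
Q(l) = 1 + l (Q(l) = (-4 + 5) + l = 1 + l)
(-11 + (Q(5) + c(-3)*(-1)))² = (-11 + ((1 + 5) + (3 + 3*(-3)²)*(-1)))² = (-11 + (6 + (3 + 3*9)*(-1)))² = (-11 + (6 + (3 + 27)*(-1)))² = (-11 + (6 + 30*(-1)))² = (-11 + (6 - 30))² = (-11 - 24)² = (-35)² = 1225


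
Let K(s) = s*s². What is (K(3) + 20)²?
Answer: 2209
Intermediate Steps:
K(s) = s³
(K(3) + 20)² = (3³ + 20)² = (27 + 20)² = 47² = 2209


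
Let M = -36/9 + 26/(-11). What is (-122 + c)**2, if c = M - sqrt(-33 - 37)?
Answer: 1985274/121 + 2824*I*sqrt(70)/11 ≈ 16407.0 + 2147.9*I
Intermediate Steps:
M = -70/11 (M = -36*1/9 + 26*(-1/11) = -4 - 26/11 = -70/11 ≈ -6.3636)
c = -70/11 - I*sqrt(70) (c = -70/11 - sqrt(-33 - 37) = -70/11 - sqrt(-70) = -70/11 - I*sqrt(70) ≈ -6.3636 - 8.3666*I)
(-122 + c)**2 = (-122 + (-70/11 - I*sqrt(70)))**2 = (-1412/11 - I*sqrt(70))**2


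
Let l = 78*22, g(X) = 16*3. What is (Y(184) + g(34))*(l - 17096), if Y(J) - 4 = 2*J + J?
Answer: -9289520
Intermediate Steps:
Y(J) = 4 + 3*J (Y(J) = 4 + (2*J + J) = 4 + 3*J)
g(X) = 48
l = 1716
(Y(184) + g(34))*(l - 17096) = ((4 + 3*184) + 48)*(1716 - 17096) = ((4 + 552) + 48)*(-15380) = (556 + 48)*(-15380) = 604*(-15380) = -9289520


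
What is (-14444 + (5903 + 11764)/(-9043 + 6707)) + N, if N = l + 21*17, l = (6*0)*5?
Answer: -32924899/2336 ≈ -14095.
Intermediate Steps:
l = 0 (l = 0*5 = 0)
N = 357 (N = 0 + 21*17 = 0 + 357 = 357)
(-14444 + (5903 + 11764)/(-9043 + 6707)) + N = (-14444 + (5903 + 11764)/(-9043 + 6707)) + 357 = (-14444 + 17667/(-2336)) + 357 = (-14444 + 17667*(-1/2336)) + 357 = (-14444 - 17667/2336) + 357 = -33758851/2336 + 357 = -32924899/2336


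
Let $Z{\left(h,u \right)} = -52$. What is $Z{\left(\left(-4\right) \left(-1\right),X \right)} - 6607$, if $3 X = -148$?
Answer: $-6659$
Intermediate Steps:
$X = - \frac{148}{3}$ ($X = \frac{1}{3} \left(-148\right) = - \frac{148}{3} \approx -49.333$)
$Z{\left(\left(-4\right) \left(-1\right),X \right)} - 6607 = -52 - 6607 = -6659$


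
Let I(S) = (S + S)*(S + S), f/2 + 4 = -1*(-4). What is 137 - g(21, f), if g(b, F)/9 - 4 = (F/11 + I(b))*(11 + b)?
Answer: -507931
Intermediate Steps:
f = 0 (f = -8 + 2*(-1*(-4)) = -8 + 2*4 = -8 + 8 = 0)
I(S) = 4*S**2 (I(S) = (2*S)*(2*S) = 4*S**2)
g(b, F) = 36 + 9*(11 + b)*(4*b**2 + F/11) (g(b, F) = 36 + 9*((F/11 + 4*b**2)*(11 + b)) = 36 + 9*((4*b**2 + F/11)*(11 + b)) = 36 + 9*((11 + b)*(4*b**2 + F/11)) = 36 + 9*(11 + b)*(4*b**2 + F/11))
137 - g(21, f) = 137 - (36 + 9*0 + 36*21**3 + 396*21**2 + (9/11)*0*21) = 137 - (36 + 0 + 36*9261 + 396*441 + 0) = 137 - (36 + 0 + 333396 + 174636 + 0) = 137 - 1*508068 = 137 - 508068 = -507931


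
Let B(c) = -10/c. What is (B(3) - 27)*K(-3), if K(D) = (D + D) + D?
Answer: 273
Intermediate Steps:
K(D) = 3*D (K(D) = 2*D + D = 3*D)
(B(3) - 27)*K(-3) = (-10/3 - 27)*(3*(-3)) = (-10*1/3 - 27)*(-9) = (-10/3 - 27)*(-9) = -91/3*(-9) = 273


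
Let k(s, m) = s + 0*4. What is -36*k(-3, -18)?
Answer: 108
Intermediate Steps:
k(s, m) = s (k(s, m) = s + 0 = s)
-36*k(-3, -18) = -36*(-3) = 108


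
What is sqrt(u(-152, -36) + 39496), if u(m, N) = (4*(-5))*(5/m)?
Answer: sqrt(57033174)/38 ≈ 198.74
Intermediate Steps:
u(m, N) = -100/m
sqrt(u(-152, -36) + 39496) = sqrt(-100/(-152) + 39496) = sqrt(-100*(-1/152) + 39496) = sqrt(25/38 + 39496) = sqrt(1500873/38) = sqrt(57033174)/38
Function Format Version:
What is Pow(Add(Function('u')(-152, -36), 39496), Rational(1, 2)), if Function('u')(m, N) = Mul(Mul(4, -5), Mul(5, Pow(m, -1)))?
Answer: Mul(Rational(1, 38), Pow(57033174, Rational(1, 2))) ≈ 198.74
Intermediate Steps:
Function('u')(m, N) = Mul(-100, Pow(m, -1)) (Function('u')(m, N) = Mul(-20, Mul(5, Pow(m, -1))) = Mul(-100, Pow(m, -1)))
Pow(Add(Function('u')(-152, -36), 39496), Rational(1, 2)) = Pow(Add(Mul(-100, Pow(-152, -1)), 39496), Rational(1, 2)) = Pow(Add(Mul(-100, Rational(-1, 152)), 39496), Rational(1, 2)) = Pow(Add(Rational(25, 38), 39496), Rational(1, 2)) = Pow(Rational(1500873, 38), Rational(1, 2)) = Mul(Rational(1, 38), Pow(57033174, Rational(1, 2)))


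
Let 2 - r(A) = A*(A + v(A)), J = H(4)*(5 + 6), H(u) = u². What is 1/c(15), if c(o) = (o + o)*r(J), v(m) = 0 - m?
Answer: 1/60 ≈ 0.016667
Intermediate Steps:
v(m) = -m
J = 176 (J = 4²*(5 + 6) = 16*11 = 176)
r(A) = 2 (r(A) = 2 - A*(A - A) = 2 - A*0 = 2 - 1*0 = 2 + 0 = 2)
c(o) = 4*o (c(o) = (o + o)*2 = (2*o)*2 = 4*o)
1/c(15) = 1/(4*15) = 1/60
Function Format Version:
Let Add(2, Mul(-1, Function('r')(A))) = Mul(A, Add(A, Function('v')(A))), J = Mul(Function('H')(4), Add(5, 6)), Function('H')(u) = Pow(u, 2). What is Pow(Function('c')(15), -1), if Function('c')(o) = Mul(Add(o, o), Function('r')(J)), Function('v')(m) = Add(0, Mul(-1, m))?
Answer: Rational(1, 60) ≈ 0.016667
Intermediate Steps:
Function('v')(m) = Mul(-1, m)
J = 176 (J = Mul(Pow(4, 2), Add(5, 6)) = Mul(16, 11) = 176)
Function('r')(A) = 2 (Function('r')(A) = Add(2, Mul(-1, Mul(A, Add(A, Mul(-1, A))))) = Add(2, Mul(-1, Mul(A, 0))) = Add(2, Mul(-1, 0)) = Add(2, 0) = 2)
Function('c')(o) = Mul(4, o) (Function('c')(o) = Mul(Add(o, o), 2) = Mul(Mul(2, o), 2) = Mul(4, o))
Pow(Function('c')(15), -1) = Pow(Mul(4, 15), -1) = Pow(60, -1) = Rational(1, 60)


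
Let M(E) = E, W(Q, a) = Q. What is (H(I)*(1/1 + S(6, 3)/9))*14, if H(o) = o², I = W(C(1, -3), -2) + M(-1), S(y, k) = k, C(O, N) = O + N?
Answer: 168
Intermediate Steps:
C(O, N) = N + O
I = -3 (I = (-3 + 1) - 1 = -2 - 1 = -3)
(H(I)*(1/1 + S(6, 3)/9))*14 = ((-3)²*(1/1 + 3/9))*14 = (9*(1*1 + 3*(⅑)))*14 = (9*(1 + ⅓))*14 = (9*(4/3))*14 = 12*14 = 168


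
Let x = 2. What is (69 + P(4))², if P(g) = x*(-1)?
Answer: 4489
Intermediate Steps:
P(g) = -2 (P(g) = 2*(-1) = -2)
(69 + P(4))² = (69 - 2)² = 67² = 4489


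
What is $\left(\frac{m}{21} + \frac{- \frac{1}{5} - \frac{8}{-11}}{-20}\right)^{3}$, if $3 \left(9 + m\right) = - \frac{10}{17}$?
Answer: $- \frac{477056918517353}{4767078987000000} \approx -0.10007$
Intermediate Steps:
$m = - \frac{469}{51}$ ($m = -9 + \frac{\left(-10\right) \frac{1}{17}}{3} = -9 + \frac{1}{3} \left(- \frac{10}{17}\right) = -9 - \frac{10}{51} = - \frac{469}{51} \approx -9.1961$)
$\left(\frac{m}{21} + \frac{- \frac{1}{5} - \frac{8}{-11}}{-20}\right)^{3} = \left(- \frac{469}{51 \cdot 21} + \frac{- \frac{1}{5} - \frac{8}{-11}}{-20}\right)^{3} = \left(\left(- \frac{469}{51}\right) \frac{1}{21} + \left(\left(-1\right) \frac{1}{5} - - \frac{8}{11}\right) \left(- \frac{1}{20}\right)\right)^{3} = \left(- \frac{67}{153} + \left(- \frac{1}{5} + \frac{8}{11}\right) \left(- \frac{1}{20}\right)\right)^{3} = \left(- \frac{67}{153} + \frac{29}{55} \left(- \frac{1}{20}\right)\right)^{3} = \left(- \frac{67}{153} - \frac{29}{1100}\right)^{3} = \left(- \frac{78137}{168300}\right)^{3} = - \frac{477056918517353}{4767078987000000}$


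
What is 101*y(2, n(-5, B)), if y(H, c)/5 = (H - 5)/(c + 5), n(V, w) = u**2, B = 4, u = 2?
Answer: -505/3 ≈ -168.33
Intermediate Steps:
n(V, w) = 4 (n(V, w) = 2**2 = 4)
y(H, c) = 5*(-5 + H)/(5 + c) (y(H, c) = 5*((H - 5)/(c + 5)) = 5*((-5 + H)/(5 + c)) = 5*(-5 + H)/(5 + c))
101*y(2, n(-5, B)) = 101*(5*(-5 + 2)/(5 + 4)) = 101*(5*(-3)/9) = 101*(5*(1/9)*(-3)) = 101*(-5/3) = -505/3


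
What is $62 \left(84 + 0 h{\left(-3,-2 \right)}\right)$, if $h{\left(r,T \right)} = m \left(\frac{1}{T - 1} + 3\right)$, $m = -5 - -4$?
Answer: $5208$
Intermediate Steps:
$m = -1$ ($m = -5 + 4 = -1$)
$h{\left(r,T \right)} = -3 - \frac{1}{-1 + T}$ ($h{\left(r,T \right)} = - (\frac{1}{T - 1} + 3) = - (\frac{1}{-1 + T} + 3) = - (3 + \frac{1}{-1 + T}) = -3 - \frac{1}{-1 + T}$)
$62 \left(84 + 0 h{\left(-3,-2 \right)}\right) = 62 \left(84 + 0 \frac{2 - -6}{-1 - 2}\right) = 62 \left(84 + 0 \frac{2 + 6}{-3}\right) = 62 \left(84 + 0 \left(\left(- \frac{1}{3}\right) 8\right)\right) = 62 \left(84 + 0 \left(- \frac{8}{3}\right)\right) = 62 \left(84 + 0\right) = 62 \cdot 84 = 5208$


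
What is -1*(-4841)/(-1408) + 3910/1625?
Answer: -472269/457600 ≈ -1.0321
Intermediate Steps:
-1*(-4841)/(-1408) + 3910/1625 = 4841*(-1/1408) + 3910*(1/1625) = -4841/1408 + 782/325 = -472269/457600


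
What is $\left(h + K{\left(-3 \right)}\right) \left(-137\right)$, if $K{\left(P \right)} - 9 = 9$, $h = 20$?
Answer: $-5206$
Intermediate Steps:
$K{\left(P \right)} = 18$ ($K{\left(P \right)} = 9 + 9 = 18$)
$\left(h + K{\left(-3 \right)}\right) \left(-137\right) = \left(20 + 18\right) \left(-137\right) = 38 \left(-137\right) = -5206$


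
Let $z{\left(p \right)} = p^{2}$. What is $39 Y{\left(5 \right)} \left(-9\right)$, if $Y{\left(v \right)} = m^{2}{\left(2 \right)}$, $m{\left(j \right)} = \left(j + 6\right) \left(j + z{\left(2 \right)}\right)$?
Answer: $-808704$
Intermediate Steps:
$m{\left(j \right)} = \left(4 + j\right) \left(6 + j\right)$ ($m{\left(j \right)} = \left(j + 6\right) \left(j + 2^{2}\right) = \left(6 + j\right) \left(j + 4\right) = \left(6 + j\right) \left(4 + j\right) = \left(4 + j\right) \left(6 + j\right)$)
$Y{\left(v \right)} = 2304$ ($Y{\left(v \right)} = \left(24 + 2^{2} + 10 \cdot 2\right)^{2} = \left(24 + 4 + 20\right)^{2} = 48^{2} = 2304$)
$39 Y{\left(5 \right)} \left(-9\right) = 39 \cdot 2304 \left(-9\right) = 89856 \left(-9\right) = -808704$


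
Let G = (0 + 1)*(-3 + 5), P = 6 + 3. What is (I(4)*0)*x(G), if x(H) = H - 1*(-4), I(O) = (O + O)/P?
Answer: 0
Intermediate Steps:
P = 9
G = 2 (G = 1*2 = 2)
I(O) = 2*O/9 (I(O) = (O + O)/9 = (2*O)*(1/9) = 2*O/9)
x(H) = 4 + H (x(H) = H + 4 = 4 + H)
(I(4)*0)*x(G) = (((2/9)*4)*0)*(4 + 2) = ((8/9)*0)*6 = 0*6 = 0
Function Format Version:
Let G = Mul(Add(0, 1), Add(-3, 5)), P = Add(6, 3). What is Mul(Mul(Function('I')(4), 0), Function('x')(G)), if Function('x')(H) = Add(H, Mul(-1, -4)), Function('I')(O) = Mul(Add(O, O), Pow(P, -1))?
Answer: 0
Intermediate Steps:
P = 9
G = 2 (G = Mul(1, 2) = 2)
Function('I')(O) = Mul(Rational(2, 9), O) (Function('I')(O) = Mul(Add(O, O), Pow(9, -1)) = Mul(Mul(2, O), Rational(1, 9)) = Mul(Rational(2, 9), O))
Function('x')(H) = Add(4, H) (Function('x')(H) = Add(H, 4) = Add(4, H))
Mul(Mul(Function('I')(4), 0), Function('x')(G)) = Mul(Mul(Mul(Rational(2, 9), 4), 0), Add(4, 2)) = Mul(Mul(Rational(8, 9), 0), 6) = Mul(0, 6) = 0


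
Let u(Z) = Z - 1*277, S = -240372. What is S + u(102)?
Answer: -240547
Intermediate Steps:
u(Z) = -277 + Z (u(Z) = Z - 277 = -277 + Z)
S + u(102) = -240372 + (-277 + 102) = -240372 - 175 = -240547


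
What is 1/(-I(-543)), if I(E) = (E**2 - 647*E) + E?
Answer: -1/645627 ≈ -1.5489e-6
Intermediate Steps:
I(E) = E**2 - 646*E
1/(-I(-543)) = 1/(-(-543)*(-646 - 543)) = 1/(-(-543)*(-1189)) = 1/(-1*645627) = 1/(-645627) = -1/645627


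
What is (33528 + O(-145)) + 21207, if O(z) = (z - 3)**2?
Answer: 76639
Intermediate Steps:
O(z) = (-3 + z)**2
(33528 + O(-145)) + 21207 = (33528 + (-3 - 145)**2) + 21207 = (33528 + (-148)**2) + 21207 = (33528 + 21904) + 21207 = 55432 + 21207 = 76639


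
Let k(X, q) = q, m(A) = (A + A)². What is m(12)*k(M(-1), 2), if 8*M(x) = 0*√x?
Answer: 1152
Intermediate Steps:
m(A) = 4*A² (m(A) = (2*A)² = 4*A²)
M(x) = 0 (M(x) = (0*√x)/8 = (⅛)*0 = 0)
m(12)*k(M(-1), 2) = (4*12²)*2 = (4*144)*2 = 576*2 = 1152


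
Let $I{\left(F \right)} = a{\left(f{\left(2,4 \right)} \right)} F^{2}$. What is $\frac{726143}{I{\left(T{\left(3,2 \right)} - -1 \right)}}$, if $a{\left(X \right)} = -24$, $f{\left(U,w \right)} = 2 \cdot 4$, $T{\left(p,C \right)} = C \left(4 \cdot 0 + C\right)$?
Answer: $- \frac{726143}{600} \approx -1210.2$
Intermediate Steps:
$T{\left(p,C \right)} = C^{2}$ ($T{\left(p,C \right)} = C \left(0 + C\right) = C C = C^{2}$)
$f{\left(U,w \right)} = 8$
$I{\left(F \right)} = - 24 F^{2}$
$\frac{726143}{I{\left(T{\left(3,2 \right)} - -1 \right)}} = \frac{726143}{\left(-24\right) \left(2^{2} - -1\right)^{2}} = \frac{726143}{\left(-24\right) \left(4 + 1\right)^{2}} = \frac{726143}{\left(-24\right) 5^{2}} = \frac{726143}{\left(-24\right) 25} = \frac{726143}{-600} = 726143 \left(- \frac{1}{600}\right) = - \frac{726143}{600}$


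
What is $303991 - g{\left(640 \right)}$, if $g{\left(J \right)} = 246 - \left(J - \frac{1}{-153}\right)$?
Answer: $\frac{46570906}{153} \approx 3.0439 \cdot 10^{5}$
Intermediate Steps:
$g{\left(J \right)} = \frac{37637}{153} - J$ ($g{\left(J \right)} = 246 - \left(J - - \frac{1}{153}\right) = 246 - \left(J + \frac{1}{153}\right) = 246 - \left(\frac{1}{153} + J\right) = \frac{37637}{153} - J$)
$303991 - g{\left(640 \right)} = 303991 - \left(\frac{37637}{153} - 640\right) = 303991 - - \frac{60283}{153} = 303991 + \frac{60283}{153} = \frac{46570906}{153}$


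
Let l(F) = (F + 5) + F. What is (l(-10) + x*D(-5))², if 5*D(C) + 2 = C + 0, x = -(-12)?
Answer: 25281/25 ≈ 1011.2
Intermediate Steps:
x = 12 (x = -4*(-3) = 12)
l(F) = 5 + 2*F (l(F) = (5 + F) + F = 5 + 2*F)
D(C) = -⅖ + C/5 (D(C) = -⅖ + (C + 0)/5 = -⅖ + C/5)
(l(-10) + x*D(-5))² = ((5 + 2*(-10)) + 12*(-⅖ + (⅕)*(-5)))² = ((5 - 20) + 12*(-⅖ - 1))² = (-15 + 12*(-7/5))² = (-15 - 84/5)² = (-159/5)² = 25281/25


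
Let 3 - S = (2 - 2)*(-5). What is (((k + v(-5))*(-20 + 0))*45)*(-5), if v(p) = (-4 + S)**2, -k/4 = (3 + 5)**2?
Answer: -1147500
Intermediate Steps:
S = 3 (S = 3 - (2 - 2)*(-5) = 3 - 0*(-5) = 3 - 1*0 = 3 + 0 = 3)
k = -256 (k = -4*(3 + 5)**2 = -4*8**2 = -4*64 = -256)
v(p) = 1 (v(p) = (-4 + 3)**2 = (-1)**2 = 1)
(((k + v(-5))*(-20 + 0))*45)*(-5) = (((-256 + 1)*(-20 + 0))*45)*(-5) = (-255*(-20)*45)*(-5) = (5100*45)*(-5) = 229500*(-5) = -1147500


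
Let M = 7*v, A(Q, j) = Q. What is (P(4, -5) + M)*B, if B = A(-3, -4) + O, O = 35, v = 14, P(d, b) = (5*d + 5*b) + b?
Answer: 2816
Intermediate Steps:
P(d, b) = 5*d + 6*b (P(d, b) = (5*b + 5*d) + b = 5*d + 6*b)
M = 98 (M = 7*14 = 98)
B = 32 (B = -3 + 35 = 32)
(P(4, -5) + M)*B = ((5*4 + 6*(-5)) + 98)*32 = ((20 - 30) + 98)*32 = (-10 + 98)*32 = 88*32 = 2816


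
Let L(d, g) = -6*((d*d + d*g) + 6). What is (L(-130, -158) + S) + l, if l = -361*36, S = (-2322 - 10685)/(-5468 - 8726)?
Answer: -3373503361/14194 ≈ -2.3767e+5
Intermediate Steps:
L(d, g) = -36 - 6*d² - 6*d*g (L(d, g) = -6*((d² + d*g) + 6) = -6*(6 + d² + d*g) = -36 - 6*d² - 6*d*g)
S = 13007/14194 (S = -13007/(-14194) = -13007*(-1/14194) = 13007/14194 ≈ 0.91637)
l = -12996
(L(-130, -158) + S) + l = ((-36 - 6*(-130)² - 6*(-130)*(-158)) + 13007/14194) - 12996 = ((-36 - 6*16900 - 123240) + 13007/14194) - 12996 = ((-36 - 101400 - 123240) + 13007/14194) - 12996 = (-224676 + 13007/14194) - 12996 = -3189038137/14194 - 12996 = -3373503361/14194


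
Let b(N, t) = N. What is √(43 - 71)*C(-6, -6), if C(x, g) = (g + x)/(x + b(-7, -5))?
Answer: 24*I*√7/13 ≈ 4.8845*I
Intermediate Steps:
C(x, g) = (g + x)/(-7 + x) (C(x, g) = (g + x)/(x - 7) = (g + x)/(-7 + x))
√(43 - 71)*C(-6, -6) = √(43 - 71)*((-6 - 6)/(-7 - 6)) = √(-28)*(-12/(-13)) = (2*I*√7)*(-1/13*(-12)) = (2*I*√7)*(12/13) = 24*I*√7/13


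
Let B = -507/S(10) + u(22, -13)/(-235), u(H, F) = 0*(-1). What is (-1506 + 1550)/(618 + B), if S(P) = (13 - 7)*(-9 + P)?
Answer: 8/97 ≈ 0.082474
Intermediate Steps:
S(P) = -54 + 6*P (S(P) = 6*(-9 + P) = -54 + 6*P)
u(H, F) = 0
B = -169/2 (B = -507/(-54 + 6*10) + 0/(-235) = -507/(-54 + 60) + 0*(-1/235) = -507/6 + 0 = -507*⅙ + 0 = -169/2 + 0 = -169/2 ≈ -84.500)
(-1506 + 1550)/(618 + B) = (-1506 + 1550)/(618 - 169/2) = 44/(1067/2) = (2/1067)*44 = 8/97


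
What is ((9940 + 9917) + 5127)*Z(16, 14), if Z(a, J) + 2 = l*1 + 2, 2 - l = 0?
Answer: 49968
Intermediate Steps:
l = 2 (l = 2 - 1*0 = 2 + 0 = 2)
Z(a, J) = 2 (Z(a, J) = -2 + (2*1 + 2) = -2 + (2 + 2) = -2 + 4 = 2)
((9940 + 9917) + 5127)*Z(16, 14) = ((9940 + 9917) + 5127)*2 = (19857 + 5127)*2 = 24984*2 = 49968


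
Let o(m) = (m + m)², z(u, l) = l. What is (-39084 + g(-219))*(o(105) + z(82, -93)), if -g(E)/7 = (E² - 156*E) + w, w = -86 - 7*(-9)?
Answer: -27011408586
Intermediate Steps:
w = -23 (w = -86 - 1*(-63) = -86 + 63 = -23)
g(E) = 161 - 7*E² + 1092*E (g(E) = -7*((E² - 156*E) - 23) = -7*(-23 + E² - 156*E) = 161 - 7*E² + 1092*E)
o(m) = 4*m² (o(m) = (2*m)² = 4*m²)
(-39084 + g(-219))*(o(105) + z(82, -93)) = (-39084 + (161 - 7*(-219)² + 1092*(-219)))*(4*105² - 93) = (-39084 + (161 - 7*47961 - 239148))*(4*11025 - 93) = (-39084 + (161 - 335727 - 239148))*(44100 - 93) = (-39084 - 574714)*44007 = -613798*44007 = -27011408586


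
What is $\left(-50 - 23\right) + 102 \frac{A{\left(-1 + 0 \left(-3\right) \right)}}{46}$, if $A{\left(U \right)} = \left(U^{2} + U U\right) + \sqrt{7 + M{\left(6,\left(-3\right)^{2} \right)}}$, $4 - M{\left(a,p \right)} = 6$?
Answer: $- \frac{1577}{23} + \frac{51 \sqrt{5}}{23} \approx -63.607$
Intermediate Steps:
$M{\left(a,p \right)} = -2$ ($M{\left(a,p \right)} = 4 - 6 = -2$)
$A{\left(U \right)} = \sqrt{5} + 2 U^{2}$ ($A{\left(U \right)} = \left(U^{2} + U U\right) + \sqrt{7 - 2} = \left(U^{2} + U^{2}\right) + \sqrt{5} = 2 U^{2} + \sqrt{5} = \sqrt{5} + 2 U^{2}$)
$\left(-50 - 23\right) + 102 \frac{A{\left(-1 + 0 \left(-3\right) \right)}}{46} = \left(-50 - 23\right) + 102 \frac{\sqrt{5} + 2 \left(-1 + 0 \left(-3\right)\right)^{2}}{46} = \left(-50 - 23\right) + 102 \left(\sqrt{5} + 2 \left(-1 + 0\right)^{2}\right) \frac{1}{46} = -73 + 102 \left(\sqrt{5} + 2 \left(-1\right)^{2}\right) \frac{1}{46} = -73 + 102 \left(\sqrt{5} + 2 \cdot 1\right) \frac{1}{46} = -73 + 102 \left(\sqrt{5} + 2\right) \frac{1}{46} = -73 + 102 \left(2 + \sqrt{5}\right) \frac{1}{46} = -73 + 102 \left(\frac{1}{23} + \frac{\sqrt{5}}{46}\right) = -73 + \left(\frac{102}{23} + \frac{51 \sqrt{5}}{23}\right) = - \frac{1577}{23} + \frac{51 \sqrt{5}}{23}$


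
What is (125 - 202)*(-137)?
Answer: 10549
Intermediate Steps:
(125 - 202)*(-137) = -77*(-137) = 10549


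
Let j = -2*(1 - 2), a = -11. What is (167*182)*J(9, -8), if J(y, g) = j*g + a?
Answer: -820638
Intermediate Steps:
j = 2 (j = -2*(-1) = 2)
J(y, g) = -11 + 2*g (J(y, g) = 2*g - 11 = -11 + 2*g)
(167*182)*J(9, -8) = (167*182)*(-11 + 2*(-8)) = 30394*(-11 - 16) = 30394*(-27) = -820638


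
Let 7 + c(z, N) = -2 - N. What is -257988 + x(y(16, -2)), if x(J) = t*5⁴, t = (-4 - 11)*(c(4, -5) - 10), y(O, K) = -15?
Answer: -126738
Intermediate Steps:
c(z, N) = -9 - N (c(z, N) = -7 + (-2 - N) = -9 - N)
t = 210 (t = (-4 - 11)*((-9 - 1*(-5)) - 10) = -15*((-9 + 5) - 10) = -15*(-4 - 10) = -15*(-14) = 210)
x(J) = 131250 (x(J) = 210*5⁴ = 210*625 = 131250)
-257988 + x(y(16, -2)) = -257988 + 131250 = -126738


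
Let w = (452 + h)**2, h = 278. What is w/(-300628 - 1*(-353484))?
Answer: 133225/13214 ≈ 10.082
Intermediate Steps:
w = 532900 (w = (452 + 278)**2 = 730**2 = 532900)
w/(-300628 - 1*(-353484)) = 532900/(-300628 - 1*(-353484)) = 532900/(-300628 + 353484) = 532900/52856 = 532900*(1/52856) = 133225/13214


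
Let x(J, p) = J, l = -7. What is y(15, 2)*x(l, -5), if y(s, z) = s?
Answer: -105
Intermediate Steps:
y(15, 2)*x(l, -5) = 15*(-7) = -105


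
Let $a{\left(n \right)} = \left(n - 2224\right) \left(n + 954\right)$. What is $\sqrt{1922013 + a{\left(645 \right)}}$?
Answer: $2 i \sqrt{150702} \approx 776.41 i$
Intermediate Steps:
$a{\left(n \right)} = \left(-2224 + n\right) \left(954 + n\right)$
$\sqrt{1922013 + a{\left(645 \right)}} = \sqrt{1922013 - \left(2940846 - 416025\right)} = \sqrt{1922013 - 2524821} = \sqrt{-602808} = 2 i \sqrt{150702}$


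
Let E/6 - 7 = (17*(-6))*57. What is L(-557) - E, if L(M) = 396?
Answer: 35238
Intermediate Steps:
E = -34842 (E = 42 + 6*((17*(-6))*57) = 42 + 6*(-102*57) = 42 + 6*(-5814) = 42 - 34884 = -34842)
L(-557) - E = 396 - 1*(-34842) = 396 + 34842 = 35238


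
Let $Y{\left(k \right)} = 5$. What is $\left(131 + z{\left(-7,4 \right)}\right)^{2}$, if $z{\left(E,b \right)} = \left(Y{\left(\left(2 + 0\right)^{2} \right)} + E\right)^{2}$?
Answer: $18225$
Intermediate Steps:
$z{\left(E,b \right)} = \left(5 + E\right)^{2}$
$\left(131 + z{\left(-7,4 \right)}\right)^{2} = \left(131 + \left(5 - 7\right)^{2}\right)^{2} = \left(131 + \left(-2\right)^{2}\right)^{2} = \left(131 + 4\right)^{2} = 135^{2} = 18225$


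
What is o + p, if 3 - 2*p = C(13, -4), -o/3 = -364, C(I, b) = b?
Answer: 2191/2 ≈ 1095.5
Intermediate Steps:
o = 1092 (o = -3*(-364) = 1092)
p = 7/2 (p = 3/2 - 1/2*(-4) = 3/2 + 2 = 7/2 ≈ 3.5000)
o + p = 1092 + 7/2 = 2191/2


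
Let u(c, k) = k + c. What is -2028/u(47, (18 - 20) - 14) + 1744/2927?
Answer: -5881892/90737 ≈ -64.823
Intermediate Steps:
u(c, k) = c + k
-2028/u(47, (18 - 20) - 14) + 1744/2927 = -2028/(47 + ((18 - 20) - 14)) + 1744/2927 = -2028/(47 + (-2 - 14)) + 1744*(1/2927) = -2028/(47 - 16) + 1744/2927 = -2028/31 + 1744/2927 = -5881892/90737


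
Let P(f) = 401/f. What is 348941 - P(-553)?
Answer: 192964774/553 ≈ 3.4894e+5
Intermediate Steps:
348941 - P(-553) = 348941 - 401/(-553) = 348941 - 401*(-1)/553 = 348941 - 1*(-401/553) = 348941 + 401/553 = 192964774/553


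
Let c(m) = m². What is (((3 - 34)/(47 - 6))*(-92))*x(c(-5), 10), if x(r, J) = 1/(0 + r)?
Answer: 2852/1025 ≈ 2.7824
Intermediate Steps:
x(r, J) = 1/r
(((3 - 34)/(47 - 6))*(-92))*x(c(-5), 10) = (((3 - 34)/(47 - 6))*(-92))/((-5)²) = (-31/41*(-92))/25 = (-31*1/41*(-92))*(1/25) = -31/41*(-92)*(1/25) = (2852/41)*(1/25) = 2852/1025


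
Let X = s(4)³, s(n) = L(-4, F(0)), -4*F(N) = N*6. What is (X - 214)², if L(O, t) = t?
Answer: 45796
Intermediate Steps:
F(N) = -3*N/2 (F(N) = -N*6/4 = -3*N/2)
s(n) = 0 (s(n) = -3/2*0 = 0)
X = 0 (X = 0³ = 0)
(X - 214)² = (0 - 214)² = (-214)² = 45796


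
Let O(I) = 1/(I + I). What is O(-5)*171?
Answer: -171/10 ≈ -17.100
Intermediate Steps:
O(I) = 1/(2*I)
O(-5)*171 = ((½)/(-5))*171 = ((½)*(-⅕))*171 = -⅒*171 = -171/10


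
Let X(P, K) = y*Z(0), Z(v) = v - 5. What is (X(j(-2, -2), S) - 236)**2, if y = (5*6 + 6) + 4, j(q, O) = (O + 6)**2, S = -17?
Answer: 190096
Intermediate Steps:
Z(v) = -5 + v
j(q, O) = (6 + O)**2
y = 40 (y = (30 + 6) + 4 = 36 + 4 = 40)
X(P, K) = -200 (X(P, K) = 40*(-5 + 0) = 40*(-5) = -200)
(X(j(-2, -2), S) - 236)**2 = (-200 - 236)**2 = (-436)**2 = 190096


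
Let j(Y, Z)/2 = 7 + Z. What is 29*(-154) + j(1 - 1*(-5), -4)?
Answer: -4460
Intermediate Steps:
j(Y, Z) = 14 + 2*Z (j(Y, Z) = 2*(7 + Z) = 14 + 2*Z)
29*(-154) + j(1 - 1*(-5), -4) = 29*(-154) + (14 + 2*(-4)) = -4466 + (14 - 8) = -4466 + 6 = -4460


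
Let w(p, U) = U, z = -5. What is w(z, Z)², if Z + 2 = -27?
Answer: 841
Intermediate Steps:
Z = -29 (Z = -2 - 27 = -29)
w(z, Z)² = (-29)² = 841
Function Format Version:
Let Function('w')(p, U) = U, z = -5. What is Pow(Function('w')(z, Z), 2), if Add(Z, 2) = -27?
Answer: 841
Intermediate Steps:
Z = -29 (Z = Add(-2, -27) = -29)
Pow(Function('w')(z, Z), 2) = Pow(-29, 2) = 841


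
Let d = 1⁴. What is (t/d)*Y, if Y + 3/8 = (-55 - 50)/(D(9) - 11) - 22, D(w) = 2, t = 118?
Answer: -15163/12 ≈ -1263.6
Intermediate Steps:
d = 1
Y = -257/24 (Y = -3/8 + ((-55 - 50)/(2 - 11) - 22) = -3/8 + (-105/(-9) - 22) = -3/8 + (-105*(-⅑) - 22) = -3/8 + (35/3 - 22) = -3/8 - 31/3 = -257/24 ≈ -10.708)
(t/d)*Y = (118/1)*(-257/24) = (118*1)*(-257/24) = 118*(-257/24) = -15163/12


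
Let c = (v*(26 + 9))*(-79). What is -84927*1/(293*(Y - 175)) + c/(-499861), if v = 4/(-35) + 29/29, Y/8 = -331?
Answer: 14825786186/137818175893 ≈ 0.10757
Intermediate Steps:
Y = -2648 (Y = 8*(-331) = -2648)
v = 31/35 (v = 4*(-1/35) + 29*(1/29) = -4/35 + 1 = 31/35 ≈ 0.88571)
c = -2449 (c = (31*(26 + 9)/35)*(-79) = ((31/35)*35)*(-79) = 31*(-79) = -2449)
-84927*1/(293*(Y - 175)) + c/(-499861) = -84927*1/(293*(-2648 - 175)) - 2449/(-499861) = -84927/((-2823*293)) - 2449*(-1/499861) = -84927/(-827139) + 2449/499861 = -84927*(-1/827139) + 2449/499861 = 28309/275713 + 2449/499861 = 14825786186/137818175893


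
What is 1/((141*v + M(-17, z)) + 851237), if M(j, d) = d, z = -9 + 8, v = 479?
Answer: 1/918775 ≈ 1.0884e-6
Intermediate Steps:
z = -1
1/((141*v + M(-17, z)) + 851237) = 1/((141*479 - 1) + 851237) = 1/((67539 - 1) + 851237) = 1/(67538 + 851237) = 1/918775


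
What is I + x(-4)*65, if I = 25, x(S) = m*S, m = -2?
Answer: 545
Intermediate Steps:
x(S) = -2*S
I + x(-4)*65 = 25 - 2*(-4)*65 = 25 + 8*65 = 25 + 520 = 545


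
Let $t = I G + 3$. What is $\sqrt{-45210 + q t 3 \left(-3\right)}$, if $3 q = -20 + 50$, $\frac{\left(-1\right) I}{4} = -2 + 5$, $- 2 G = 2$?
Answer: $4 i \sqrt{2910} \approx 215.78 i$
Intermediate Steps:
$G = -1$ ($G = \left(- \frac{1}{2}\right) 2 = -1$)
$I = -12$ ($I = - 4 \left(-2 + 5\right) = \left(-4\right) 3 = -12$)
$t = 15$ ($t = \left(-12\right) \left(-1\right) + 3 = 12 + 3 = 15$)
$q = 10$ ($q = \frac{-20 + 50}{3} = \frac{1}{3} \cdot 30 = 10$)
$\sqrt{-45210 + q t 3 \left(-3\right)} = \sqrt{-45210 + 10 \cdot 15 \cdot 3 \left(-3\right)} = \sqrt{-45210 + 10 \cdot 45 \left(-3\right)} = \sqrt{-45210 + 10 \left(-135\right)} = \sqrt{-45210 - 1350} = \sqrt{-46560} = 4 i \sqrt{2910}$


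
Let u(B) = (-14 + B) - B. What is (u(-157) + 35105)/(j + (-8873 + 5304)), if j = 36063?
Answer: 5013/4642 ≈ 1.0799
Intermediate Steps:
u(B) = -14
(u(-157) + 35105)/(j + (-8873 + 5304)) = (-14 + 35105)/(36063 + (-8873 + 5304)) = 35091/(36063 - 3569) = 35091/32494 = 35091*(1/32494) = 5013/4642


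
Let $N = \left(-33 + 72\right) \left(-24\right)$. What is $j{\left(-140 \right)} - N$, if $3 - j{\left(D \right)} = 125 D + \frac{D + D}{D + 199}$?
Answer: $\frac{1088181}{59} \approx 18444.0$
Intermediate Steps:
$N = -936$ ($N = 39 \left(-24\right) = -936$)
$j{\left(D \right)} = 3 - 125 D - \frac{2 D}{199 + D}$ ($j{\left(D \right)} = 3 - \left(125 D + \frac{D + D}{D + 199}\right) = 3 - \left(125 D + \frac{2 D}{199 + D}\right) = 3 - 125 D - \frac{2 D}{199 + D}$)
$j{\left(-140 \right)} - N = \frac{597 - -3482360 - 125 \left(-140\right)^{2}}{199 - 140} - -936 = \frac{597 + 3482360 - 2450000}{59} + 936 = \frac{1}{59} \cdot 1032957 + 936 = \frac{1032957}{59} + 936 = \frac{1088181}{59}$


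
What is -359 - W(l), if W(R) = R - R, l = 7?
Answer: -359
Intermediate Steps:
W(R) = 0
-359 - W(l) = -359 - 1*0 = -359 + 0 = -359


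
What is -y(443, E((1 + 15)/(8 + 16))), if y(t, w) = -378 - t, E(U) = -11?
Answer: 821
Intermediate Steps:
-y(443, E((1 + 15)/(8 + 16))) = -(-378 - 1*443) = -(-378 - 443) = -1*(-821) = 821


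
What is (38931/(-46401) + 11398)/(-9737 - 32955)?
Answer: -176279889/660317164 ≈ -0.26696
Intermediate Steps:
(38931/(-46401) + 11398)/(-9737 - 32955) = (38931*(-1/46401) + 11398)/(-42692) = (-12977/15467 + 11398)*(-1/42692) = (176279889/15467)*(-1/42692) = -176279889/660317164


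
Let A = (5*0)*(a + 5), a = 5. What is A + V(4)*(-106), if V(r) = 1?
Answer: -106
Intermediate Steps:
A = 0 (A = (5*0)*(5 + 5) = 0*10 = 0)
A + V(4)*(-106) = 0 + 1*(-106) = 0 - 106 = -106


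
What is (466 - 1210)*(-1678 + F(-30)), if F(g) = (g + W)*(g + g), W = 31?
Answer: 1293072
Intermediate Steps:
F(g) = 2*g*(31 + g) (F(g) = (g + 31)*(g + g) = (31 + g)*(2*g) = 2*g*(31 + g))
(466 - 1210)*(-1678 + F(-30)) = (466 - 1210)*(-1678 + 2*(-30)*(31 - 30)) = -744*(-1678 + 2*(-30)*1) = -744*(-1678 - 60) = -744*(-1738) = 1293072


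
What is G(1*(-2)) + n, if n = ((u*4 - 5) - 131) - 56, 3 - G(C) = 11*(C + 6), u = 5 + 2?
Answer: -205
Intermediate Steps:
u = 7
G(C) = -63 - 11*C (G(C) = 3 - 11*(C + 6) = 3 - 11*(6 + C) = 3 - (66 + 11*C) = 3 + (-66 - 11*C) = -63 - 11*C)
n = -164 (n = ((7*4 - 5) - 131) - 56 = ((28 - 5) - 131) - 56 = (23 - 131) - 56 = -108 - 56 = -164)
G(1*(-2)) + n = (-63 - 11*(-2)) - 164 = (-63 + 22) - 164 = -41 - 164 = -205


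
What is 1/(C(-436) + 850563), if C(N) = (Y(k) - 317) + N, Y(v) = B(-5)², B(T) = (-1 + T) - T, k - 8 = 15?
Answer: 1/849811 ≈ 1.1767e-6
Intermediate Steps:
k = 23 (k = 8 + 15 = 23)
B(T) = -1
Y(v) = 1 (Y(v) = (-1)² = 1)
C(N) = -316 + N (C(N) = (1 - 317) + N = -316 + N)
1/(C(-436) + 850563) = 1/((-316 - 436) + 850563) = 1/(-752 + 850563) = 1/849811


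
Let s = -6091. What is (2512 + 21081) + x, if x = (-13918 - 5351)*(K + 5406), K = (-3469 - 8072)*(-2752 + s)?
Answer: -1966641691568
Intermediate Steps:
K = 102057063 (K = (-3469 - 8072)*(-2752 - 6091) = -11541*(-8843) = 102057063)
x = -1966641715161 (x = (-13918 - 5351)*(102057063 + 5406) = -19269*102062469 = -1966641715161)
(2512 + 21081) + x = (2512 + 21081) - 1966641715161 = 23593 - 1966641715161 = -1966641691568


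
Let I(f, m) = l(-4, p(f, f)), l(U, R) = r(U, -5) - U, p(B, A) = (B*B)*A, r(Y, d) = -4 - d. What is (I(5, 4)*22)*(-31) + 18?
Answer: -3392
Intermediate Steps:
p(B, A) = A*B**2 (p(B, A) = B**2*A = A*B**2)
l(U, R) = 1 - U (l(U, R) = (-4 - 1*(-5)) - U = (-4 + 5) - U = 1 - U)
I(f, m) = 5 (I(f, m) = 1 - 1*(-4) = 1 + 4 = 5)
(I(5, 4)*22)*(-31) + 18 = (5*22)*(-31) + 18 = 110*(-31) + 18 = -3410 + 18 = -3392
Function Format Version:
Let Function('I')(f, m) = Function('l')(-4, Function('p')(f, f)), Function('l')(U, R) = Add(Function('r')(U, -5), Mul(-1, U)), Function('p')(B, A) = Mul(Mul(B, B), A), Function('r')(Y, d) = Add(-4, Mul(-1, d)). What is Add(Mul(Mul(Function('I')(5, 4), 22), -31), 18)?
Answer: -3392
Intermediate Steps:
Function('p')(B, A) = Mul(A, Pow(B, 2)) (Function('p')(B, A) = Mul(Pow(B, 2), A) = Mul(A, Pow(B, 2)))
Function('l')(U, R) = Add(1, Mul(-1, U)) (Function('l')(U, R) = Add(Add(-4, Mul(-1, -5)), Mul(-1, U)) = Add(Add(-4, 5), Mul(-1, U)) = Add(1, Mul(-1, U)))
Function('I')(f, m) = 5 (Function('I')(f, m) = Add(1, Mul(-1, -4)) = Add(1, 4) = 5)
Add(Mul(Mul(Function('I')(5, 4), 22), -31), 18) = Add(Mul(Mul(5, 22), -31), 18) = Add(Mul(110, -31), 18) = Add(-3410, 18) = -3392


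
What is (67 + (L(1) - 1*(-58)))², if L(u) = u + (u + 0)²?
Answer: 16129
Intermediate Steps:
L(u) = u + u²
(67 + (L(1) - 1*(-58)))² = (67 + (1*(1 + 1) - 1*(-58)))² = (67 + (1*2 + 58))² = (67 + (2 + 58))² = (67 + 60)² = 127² = 16129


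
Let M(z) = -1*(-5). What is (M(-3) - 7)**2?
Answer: 4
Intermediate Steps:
M(z) = 5
(M(-3) - 7)**2 = (5 - 7)**2 = (-2)**2 = 4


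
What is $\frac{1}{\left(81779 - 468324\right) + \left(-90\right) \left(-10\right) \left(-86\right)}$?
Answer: $- \frac{1}{463945} \approx -2.1554 \cdot 10^{-6}$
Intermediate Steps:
$\frac{1}{\left(81779 - 468324\right) + \left(-90\right) \left(-10\right) \left(-86\right)} = \frac{1}{\left(81779 - 468324\right) + 900 \left(-86\right)} = \frac{1}{-386545 - 77400} = \frac{1}{-463945} = - \frac{1}{463945}$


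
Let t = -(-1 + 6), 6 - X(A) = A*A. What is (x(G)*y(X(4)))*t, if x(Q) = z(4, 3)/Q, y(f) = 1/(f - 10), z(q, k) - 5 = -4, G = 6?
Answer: 1/24 ≈ 0.041667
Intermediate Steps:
X(A) = 6 - A² (X(A) = 6 - A*A = 6 - A²)
z(q, k) = 1 (z(q, k) = 5 - 4 = 1)
y(f) = 1/(-10 + f)
t = -5 (t = -1*5 = -5)
x(Q) = 1/Q
(x(G)*y(X(4)))*t = (1/(6*(-10 + (6 - 1*4²))))*(-5) = (1/(6*(-10 + (6 - 1*16))))*(-5) = (1/(6*(-10 + (6 - 16))))*(-5) = (1/(6*(-10 - 10)))*(-5) = ((⅙)/(-20))*(-5) = ((⅙)*(-1/20))*(-5) = -1/120*(-5) = 1/24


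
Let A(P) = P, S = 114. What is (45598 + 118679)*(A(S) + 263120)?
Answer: 43243291818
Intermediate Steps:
(45598 + 118679)*(A(S) + 263120) = (45598 + 118679)*(114 + 263120) = 164277*263234 = 43243291818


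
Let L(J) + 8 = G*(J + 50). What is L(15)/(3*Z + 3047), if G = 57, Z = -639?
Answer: 3697/1130 ≈ 3.2717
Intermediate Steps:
L(J) = 2842 + 57*J (L(J) = -8 + 57*(J + 50) = -8 + 57*(50 + J) = -8 + (2850 + 57*J) = 2842 + 57*J)
L(15)/(3*Z + 3047) = (2842 + 57*15)/(3*(-639) + 3047) = (2842 + 855)/(-1917 + 3047) = 3697/1130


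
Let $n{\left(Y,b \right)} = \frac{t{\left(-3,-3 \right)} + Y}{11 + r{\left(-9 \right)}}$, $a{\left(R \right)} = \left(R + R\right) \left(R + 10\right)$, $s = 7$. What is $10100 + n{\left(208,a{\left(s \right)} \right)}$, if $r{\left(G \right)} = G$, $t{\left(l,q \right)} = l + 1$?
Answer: $10203$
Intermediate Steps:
$t{\left(l,q \right)} = 1 + l$
$a{\left(R \right)} = 2 R \left(10 + R\right)$
$n{\left(Y,b \right)} = -1 + \frac{Y}{2}$ ($n{\left(Y,b \right)} = \frac{\left(1 - 3\right) + Y}{11 - 9} = \frac{-2 + Y}{2} = \left(-2 + Y\right) \frac{1}{2} = -1 + \frac{Y}{2}$)
$10100 + n{\left(208,a{\left(s \right)} \right)} = 10100 + \left(-1 + \frac{1}{2} \cdot 208\right) = 10100 + \left(-1 + 104\right) = 10100 + 103 = 10203$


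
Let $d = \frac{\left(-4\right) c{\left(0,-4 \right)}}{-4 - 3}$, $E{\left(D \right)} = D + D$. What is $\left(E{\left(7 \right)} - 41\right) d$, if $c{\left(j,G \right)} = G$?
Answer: $\frac{432}{7} \approx 61.714$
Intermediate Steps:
$E{\left(D \right)} = 2 D$
$d = - \frac{16}{7}$ ($d = \frac{\left(-4\right) \left(-4\right)}{-4 - 3} = \frac{16}{-7} = 16 \left(- \frac{1}{7}\right) = - \frac{16}{7} \approx -2.2857$)
$\left(E{\left(7 \right)} - 41\right) d = \left(2 \cdot 7 - 41\right) \left(- \frac{16}{7}\right) = \left(14 - 41\right) \left(- \frac{16}{7}\right) = \left(-27\right) \left(- \frac{16}{7}\right) = \frac{432}{7}$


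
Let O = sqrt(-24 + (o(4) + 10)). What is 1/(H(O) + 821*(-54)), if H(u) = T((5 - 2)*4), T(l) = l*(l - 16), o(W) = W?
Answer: -1/44382 ≈ -2.2532e-5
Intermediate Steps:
T(l) = l*(-16 + l)
O = I*sqrt(10) (O = sqrt(-24 + (4 + 10)) = sqrt(-24 + 14) = sqrt(-10) = I*sqrt(10) ≈ 3.1623*I)
H(u) = -48 (H(u) = ((5 - 2)*4)*(-16 + (5 - 2)*4) = (3*4)*(-16 + 3*4) = 12*(-16 + 12) = 12*(-4) = -48)
1/(H(O) + 821*(-54)) = 1/(-48 + 821*(-54)) = 1/(-48 - 44334) = 1/(-44382) = -1/44382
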